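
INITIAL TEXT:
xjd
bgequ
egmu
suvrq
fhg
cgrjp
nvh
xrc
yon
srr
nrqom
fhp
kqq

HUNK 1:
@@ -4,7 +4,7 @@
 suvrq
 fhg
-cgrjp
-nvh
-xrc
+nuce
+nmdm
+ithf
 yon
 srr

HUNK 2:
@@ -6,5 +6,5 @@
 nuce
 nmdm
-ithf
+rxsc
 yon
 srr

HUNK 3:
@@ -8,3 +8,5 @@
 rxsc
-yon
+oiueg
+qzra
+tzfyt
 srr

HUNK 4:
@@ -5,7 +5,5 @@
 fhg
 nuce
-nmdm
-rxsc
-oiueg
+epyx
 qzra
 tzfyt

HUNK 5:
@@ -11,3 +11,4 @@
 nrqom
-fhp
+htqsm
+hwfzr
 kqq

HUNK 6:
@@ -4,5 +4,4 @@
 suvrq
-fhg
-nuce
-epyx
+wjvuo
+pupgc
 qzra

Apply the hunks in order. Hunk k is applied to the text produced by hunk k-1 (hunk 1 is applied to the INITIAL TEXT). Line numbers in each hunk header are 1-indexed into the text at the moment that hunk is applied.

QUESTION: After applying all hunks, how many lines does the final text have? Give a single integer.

Hunk 1: at line 4 remove [cgrjp,nvh,xrc] add [nuce,nmdm,ithf] -> 13 lines: xjd bgequ egmu suvrq fhg nuce nmdm ithf yon srr nrqom fhp kqq
Hunk 2: at line 6 remove [ithf] add [rxsc] -> 13 lines: xjd bgequ egmu suvrq fhg nuce nmdm rxsc yon srr nrqom fhp kqq
Hunk 3: at line 8 remove [yon] add [oiueg,qzra,tzfyt] -> 15 lines: xjd bgequ egmu suvrq fhg nuce nmdm rxsc oiueg qzra tzfyt srr nrqom fhp kqq
Hunk 4: at line 5 remove [nmdm,rxsc,oiueg] add [epyx] -> 13 lines: xjd bgequ egmu suvrq fhg nuce epyx qzra tzfyt srr nrqom fhp kqq
Hunk 5: at line 11 remove [fhp] add [htqsm,hwfzr] -> 14 lines: xjd bgequ egmu suvrq fhg nuce epyx qzra tzfyt srr nrqom htqsm hwfzr kqq
Hunk 6: at line 4 remove [fhg,nuce,epyx] add [wjvuo,pupgc] -> 13 lines: xjd bgequ egmu suvrq wjvuo pupgc qzra tzfyt srr nrqom htqsm hwfzr kqq
Final line count: 13

Answer: 13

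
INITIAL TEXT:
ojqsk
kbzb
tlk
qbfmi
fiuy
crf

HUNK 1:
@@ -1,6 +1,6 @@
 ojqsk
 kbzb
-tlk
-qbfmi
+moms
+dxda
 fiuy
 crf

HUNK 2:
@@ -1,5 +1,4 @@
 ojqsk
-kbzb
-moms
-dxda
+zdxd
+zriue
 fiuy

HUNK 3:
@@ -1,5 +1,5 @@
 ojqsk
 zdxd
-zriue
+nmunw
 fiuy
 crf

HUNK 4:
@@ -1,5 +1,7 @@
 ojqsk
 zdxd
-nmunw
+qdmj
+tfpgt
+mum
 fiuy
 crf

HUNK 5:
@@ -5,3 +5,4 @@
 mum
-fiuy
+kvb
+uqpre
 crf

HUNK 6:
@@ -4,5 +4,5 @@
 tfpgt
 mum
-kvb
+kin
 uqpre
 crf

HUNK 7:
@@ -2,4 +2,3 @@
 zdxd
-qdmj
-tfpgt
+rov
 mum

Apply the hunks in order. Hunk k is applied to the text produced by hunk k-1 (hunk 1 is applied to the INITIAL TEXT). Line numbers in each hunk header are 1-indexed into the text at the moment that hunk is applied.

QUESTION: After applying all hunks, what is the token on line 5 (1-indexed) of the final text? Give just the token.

Answer: kin

Derivation:
Hunk 1: at line 1 remove [tlk,qbfmi] add [moms,dxda] -> 6 lines: ojqsk kbzb moms dxda fiuy crf
Hunk 2: at line 1 remove [kbzb,moms,dxda] add [zdxd,zriue] -> 5 lines: ojqsk zdxd zriue fiuy crf
Hunk 3: at line 1 remove [zriue] add [nmunw] -> 5 lines: ojqsk zdxd nmunw fiuy crf
Hunk 4: at line 1 remove [nmunw] add [qdmj,tfpgt,mum] -> 7 lines: ojqsk zdxd qdmj tfpgt mum fiuy crf
Hunk 5: at line 5 remove [fiuy] add [kvb,uqpre] -> 8 lines: ojqsk zdxd qdmj tfpgt mum kvb uqpre crf
Hunk 6: at line 4 remove [kvb] add [kin] -> 8 lines: ojqsk zdxd qdmj tfpgt mum kin uqpre crf
Hunk 7: at line 2 remove [qdmj,tfpgt] add [rov] -> 7 lines: ojqsk zdxd rov mum kin uqpre crf
Final line 5: kin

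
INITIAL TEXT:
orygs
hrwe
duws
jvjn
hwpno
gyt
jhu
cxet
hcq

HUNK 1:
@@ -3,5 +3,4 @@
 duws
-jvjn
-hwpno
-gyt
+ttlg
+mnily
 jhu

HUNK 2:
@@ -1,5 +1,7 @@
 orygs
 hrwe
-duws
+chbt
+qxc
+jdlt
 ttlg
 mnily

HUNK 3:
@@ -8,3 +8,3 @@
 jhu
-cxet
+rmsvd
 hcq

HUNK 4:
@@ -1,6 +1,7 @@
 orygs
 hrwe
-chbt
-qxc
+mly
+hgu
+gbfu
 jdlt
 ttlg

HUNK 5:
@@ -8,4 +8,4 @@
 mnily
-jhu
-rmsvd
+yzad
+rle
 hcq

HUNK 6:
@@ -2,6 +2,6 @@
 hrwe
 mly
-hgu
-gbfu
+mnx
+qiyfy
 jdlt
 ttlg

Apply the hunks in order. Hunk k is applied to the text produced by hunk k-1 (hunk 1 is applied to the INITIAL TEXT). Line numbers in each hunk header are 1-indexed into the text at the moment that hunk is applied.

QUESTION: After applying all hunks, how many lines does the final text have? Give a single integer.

Answer: 11

Derivation:
Hunk 1: at line 3 remove [jvjn,hwpno,gyt] add [ttlg,mnily] -> 8 lines: orygs hrwe duws ttlg mnily jhu cxet hcq
Hunk 2: at line 1 remove [duws] add [chbt,qxc,jdlt] -> 10 lines: orygs hrwe chbt qxc jdlt ttlg mnily jhu cxet hcq
Hunk 3: at line 8 remove [cxet] add [rmsvd] -> 10 lines: orygs hrwe chbt qxc jdlt ttlg mnily jhu rmsvd hcq
Hunk 4: at line 1 remove [chbt,qxc] add [mly,hgu,gbfu] -> 11 lines: orygs hrwe mly hgu gbfu jdlt ttlg mnily jhu rmsvd hcq
Hunk 5: at line 8 remove [jhu,rmsvd] add [yzad,rle] -> 11 lines: orygs hrwe mly hgu gbfu jdlt ttlg mnily yzad rle hcq
Hunk 6: at line 2 remove [hgu,gbfu] add [mnx,qiyfy] -> 11 lines: orygs hrwe mly mnx qiyfy jdlt ttlg mnily yzad rle hcq
Final line count: 11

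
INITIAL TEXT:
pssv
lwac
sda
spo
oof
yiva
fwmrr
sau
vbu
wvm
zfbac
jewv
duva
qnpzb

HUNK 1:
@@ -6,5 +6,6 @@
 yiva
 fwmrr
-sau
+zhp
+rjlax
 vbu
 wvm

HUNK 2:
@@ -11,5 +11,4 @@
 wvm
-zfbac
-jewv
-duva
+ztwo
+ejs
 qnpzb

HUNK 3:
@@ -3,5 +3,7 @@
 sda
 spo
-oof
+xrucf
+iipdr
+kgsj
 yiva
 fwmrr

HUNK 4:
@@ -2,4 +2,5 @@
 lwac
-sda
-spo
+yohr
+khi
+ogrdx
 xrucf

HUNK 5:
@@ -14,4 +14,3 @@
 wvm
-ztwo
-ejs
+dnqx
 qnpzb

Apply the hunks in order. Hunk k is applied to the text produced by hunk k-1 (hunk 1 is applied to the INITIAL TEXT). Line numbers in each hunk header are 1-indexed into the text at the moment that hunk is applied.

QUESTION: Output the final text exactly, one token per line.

Hunk 1: at line 6 remove [sau] add [zhp,rjlax] -> 15 lines: pssv lwac sda spo oof yiva fwmrr zhp rjlax vbu wvm zfbac jewv duva qnpzb
Hunk 2: at line 11 remove [zfbac,jewv,duva] add [ztwo,ejs] -> 14 lines: pssv lwac sda spo oof yiva fwmrr zhp rjlax vbu wvm ztwo ejs qnpzb
Hunk 3: at line 3 remove [oof] add [xrucf,iipdr,kgsj] -> 16 lines: pssv lwac sda spo xrucf iipdr kgsj yiva fwmrr zhp rjlax vbu wvm ztwo ejs qnpzb
Hunk 4: at line 2 remove [sda,spo] add [yohr,khi,ogrdx] -> 17 lines: pssv lwac yohr khi ogrdx xrucf iipdr kgsj yiva fwmrr zhp rjlax vbu wvm ztwo ejs qnpzb
Hunk 5: at line 14 remove [ztwo,ejs] add [dnqx] -> 16 lines: pssv lwac yohr khi ogrdx xrucf iipdr kgsj yiva fwmrr zhp rjlax vbu wvm dnqx qnpzb

Answer: pssv
lwac
yohr
khi
ogrdx
xrucf
iipdr
kgsj
yiva
fwmrr
zhp
rjlax
vbu
wvm
dnqx
qnpzb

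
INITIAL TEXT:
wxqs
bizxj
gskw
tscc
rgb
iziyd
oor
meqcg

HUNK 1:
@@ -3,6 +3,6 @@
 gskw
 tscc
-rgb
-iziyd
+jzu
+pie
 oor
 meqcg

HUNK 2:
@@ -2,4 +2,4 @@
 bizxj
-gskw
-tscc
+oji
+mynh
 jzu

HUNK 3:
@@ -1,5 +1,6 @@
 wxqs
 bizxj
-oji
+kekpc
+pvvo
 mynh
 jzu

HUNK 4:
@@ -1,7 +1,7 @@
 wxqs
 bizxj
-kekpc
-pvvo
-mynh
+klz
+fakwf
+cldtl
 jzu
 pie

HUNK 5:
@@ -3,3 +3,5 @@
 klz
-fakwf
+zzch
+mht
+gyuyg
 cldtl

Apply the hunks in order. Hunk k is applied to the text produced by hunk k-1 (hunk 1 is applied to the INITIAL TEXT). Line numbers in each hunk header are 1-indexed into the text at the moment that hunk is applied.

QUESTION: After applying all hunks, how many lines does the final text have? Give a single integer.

Hunk 1: at line 3 remove [rgb,iziyd] add [jzu,pie] -> 8 lines: wxqs bizxj gskw tscc jzu pie oor meqcg
Hunk 2: at line 2 remove [gskw,tscc] add [oji,mynh] -> 8 lines: wxqs bizxj oji mynh jzu pie oor meqcg
Hunk 3: at line 1 remove [oji] add [kekpc,pvvo] -> 9 lines: wxqs bizxj kekpc pvvo mynh jzu pie oor meqcg
Hunk 4: at line 1 remove [kekpc,pvvo,mynh] add [klz,fakwf,cldtl] -> 9 lines: wxqs bizxj klz fakwf cldtl jzu pie oor meqcg
Hunk 5: at line 3 remove [fakwf] add [zzch,mht,gyuyg] -> 11 lines: wxqs bizxj klz zzch mht gyuyg cldtl jzu pie oor meqcg
Final line count: 11

Answer: 11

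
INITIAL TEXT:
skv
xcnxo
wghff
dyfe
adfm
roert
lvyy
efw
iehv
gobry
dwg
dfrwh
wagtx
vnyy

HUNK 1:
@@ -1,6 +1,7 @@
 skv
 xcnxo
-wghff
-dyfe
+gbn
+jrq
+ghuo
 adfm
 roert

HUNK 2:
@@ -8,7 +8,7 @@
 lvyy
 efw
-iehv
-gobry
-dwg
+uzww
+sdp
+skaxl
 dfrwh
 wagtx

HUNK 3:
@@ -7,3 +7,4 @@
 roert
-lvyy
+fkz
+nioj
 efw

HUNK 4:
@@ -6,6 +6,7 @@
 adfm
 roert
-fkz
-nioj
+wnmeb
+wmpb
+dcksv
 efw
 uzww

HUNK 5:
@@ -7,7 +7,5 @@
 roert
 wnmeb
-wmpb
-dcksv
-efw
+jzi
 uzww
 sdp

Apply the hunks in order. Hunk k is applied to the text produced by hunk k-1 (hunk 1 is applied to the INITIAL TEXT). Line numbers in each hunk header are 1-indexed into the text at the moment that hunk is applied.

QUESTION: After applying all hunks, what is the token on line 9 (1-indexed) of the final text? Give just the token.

Hunk 1: at line 1 remove [wghff,dyfe] add [gbn,jrq,ghuo] -> 15 lines: skv xcnxo gbn jrq ghuo adfm roert lvyy efw iehv gobry dwg dfrwh wagtx vnyy
Hunk 2: at line 8 remove [iehv,gobry,dwg] add [uzww,sdp,skaxl] -> 15 lines: skv xcnxo gbn jrq ghuo adfm roert lvyy efw uzww sdp skaxl dfrwh wagtx vnyy
Hunk 3: at line 7 remove [lvyy] add [fkz,nioj] -> 16 lines: skv xcnxo gbn jrq ghuo adfm roert fkz nioj efw uzww sdp skaxl dfrwh wagtx vnyy
Hunk 4: at line 6 remove [fkz,nioj] add [wnmeb,wmpb,dcksv] -> 17 lines: skv xcnxo gbn jrq ghuo adfm roert wnmeb wmpb dcksv efw uzww sdp skaxl dfrwh wagtx vnyy
Hunk 5: at line 7 remove [wmpb,dcksv,efw] add [jzi] -> 15 lines: skv xcnxo gbn jrq ghuo adfm roert wnmeb jzi uzww sdp skaxl dfrwh wagtx vnyy
Final line 9: jzi

Answer: jzi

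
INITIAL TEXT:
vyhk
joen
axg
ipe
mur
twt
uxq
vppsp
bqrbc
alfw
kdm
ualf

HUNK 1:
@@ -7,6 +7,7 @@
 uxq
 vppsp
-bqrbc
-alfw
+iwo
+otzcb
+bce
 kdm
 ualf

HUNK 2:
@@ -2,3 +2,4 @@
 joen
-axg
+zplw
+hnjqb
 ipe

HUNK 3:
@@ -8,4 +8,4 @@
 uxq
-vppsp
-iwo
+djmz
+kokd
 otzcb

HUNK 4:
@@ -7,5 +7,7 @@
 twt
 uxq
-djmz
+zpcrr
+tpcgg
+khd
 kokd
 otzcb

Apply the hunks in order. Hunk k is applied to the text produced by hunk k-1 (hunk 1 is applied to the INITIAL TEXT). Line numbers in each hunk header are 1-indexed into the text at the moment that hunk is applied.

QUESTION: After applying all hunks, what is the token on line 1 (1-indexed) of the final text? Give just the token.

Answer: vyhk

Derivation:
Hunk 1: at line 7 remove [bqrbc,alfw] add [iwo,otzcb,bce] -> 13 lines: vyhk joen axg ipe mur twt uxq vppsp iwo otzcb bce kdm ualf
Hunk 2: at line 2 remove [axg] add [zplw,hnjqb] -> 14 lines: vyhk joen zplw hnjqb ipe mur twt uxq vppsp iwo otzcb bce kdm ualf
Hunk 3: at line 8 remove [vppsp,iwo] add [djmz,kokd] -> 14 lines: vyhk joen zplw hnjqb ipe mur twt uxq djmz kokd otzcb bce kdm ualf
Hunk 4: at line 7 remove [djmz] add [zpcrr,tpcgg,khd] -> 16 lines: vyhk joen zplw hnjqb ipe mur twt uxq zpcrr tpcgg khd kokd otzcb bce kdm ualf
Final line 1: vyhk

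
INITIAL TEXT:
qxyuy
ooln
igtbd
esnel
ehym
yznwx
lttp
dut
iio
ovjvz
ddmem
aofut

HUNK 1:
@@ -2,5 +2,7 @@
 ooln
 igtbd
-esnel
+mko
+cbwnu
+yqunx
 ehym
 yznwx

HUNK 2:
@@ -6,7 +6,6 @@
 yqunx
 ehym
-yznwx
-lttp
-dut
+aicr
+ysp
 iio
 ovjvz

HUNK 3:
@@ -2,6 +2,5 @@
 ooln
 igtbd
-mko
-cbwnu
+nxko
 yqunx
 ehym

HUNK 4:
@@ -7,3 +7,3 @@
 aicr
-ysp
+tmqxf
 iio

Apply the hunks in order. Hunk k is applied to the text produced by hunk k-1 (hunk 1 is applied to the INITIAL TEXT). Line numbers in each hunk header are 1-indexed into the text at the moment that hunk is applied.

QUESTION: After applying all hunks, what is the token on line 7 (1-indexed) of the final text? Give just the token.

Hunk 1: at line 2 remove [esnel] add [mko,cbwnu,yqunx] -> 14 lines: qxyuy ooln igtbd mko cbwnu yqunx ehym yznwx lttp dut iio ovjvz ddmem aofut
Hunk 2: at line 6 remove [yznwx,lttp,dut] add [aicr,ysp] -> 13 lines: qxyuy ooln igtbd mko cbwnu yqunx ehym aicr ysp iio ovjvz ddmem aofut
Hunk 3: at line 2 remove [mko,cbwnu] add [nxko] -> 12 lines: qxyuy ooln igtbd nxko yqunx ehym aicr ysp iio ovjvz ddmem aofut
Hunk 4: at line 7 remove [ysp] add [tmqxf] -> 12 lines: qxyuy ooln igtbd nxko yqunx ehym aicr tmqxf iio ovjvz ddmem aofut
Final line 7: aicr

Answer: aicr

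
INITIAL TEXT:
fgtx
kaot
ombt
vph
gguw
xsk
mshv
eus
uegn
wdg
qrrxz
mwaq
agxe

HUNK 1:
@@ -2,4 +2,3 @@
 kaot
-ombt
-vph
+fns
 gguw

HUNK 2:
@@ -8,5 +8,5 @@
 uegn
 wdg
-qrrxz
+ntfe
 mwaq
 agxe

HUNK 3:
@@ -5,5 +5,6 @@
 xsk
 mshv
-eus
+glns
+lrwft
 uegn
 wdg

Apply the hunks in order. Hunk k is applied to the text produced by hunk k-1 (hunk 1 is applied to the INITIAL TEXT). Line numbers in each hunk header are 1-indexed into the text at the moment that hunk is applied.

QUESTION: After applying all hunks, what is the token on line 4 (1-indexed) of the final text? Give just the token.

Answer: gguw

Derivation:
Hunk 1: at line 2 remove [ombt,vph] add [fns] -> 12 lines: fgtx kaot fns gguw xsk mshv eus uegn wdg qrrxz mwaq agxe
Hunk 2: at line 8 remove [qrrxz] add [ntfe] -> 12 lines: fgtx kaot fns gguw xsk mshv eus uegn wdg ntfe mwaq agxe
Hunk 3: at line 5 remove [eus] add [glns,lrwft] -> 13 lines: fgtx kaot fns gguw xsk mshv glns lrwft uegn wdg ntfe mwaq agxe
Final line 4: gguw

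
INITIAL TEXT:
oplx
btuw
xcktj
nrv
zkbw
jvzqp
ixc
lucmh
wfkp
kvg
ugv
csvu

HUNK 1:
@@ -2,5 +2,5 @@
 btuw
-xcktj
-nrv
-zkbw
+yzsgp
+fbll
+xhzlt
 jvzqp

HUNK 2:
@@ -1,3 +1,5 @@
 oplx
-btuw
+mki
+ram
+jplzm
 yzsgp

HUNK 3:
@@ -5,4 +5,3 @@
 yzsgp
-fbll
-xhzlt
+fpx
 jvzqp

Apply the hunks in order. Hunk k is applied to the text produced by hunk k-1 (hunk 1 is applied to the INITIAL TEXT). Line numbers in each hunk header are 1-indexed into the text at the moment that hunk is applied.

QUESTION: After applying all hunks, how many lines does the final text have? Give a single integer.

Hunk 1: at line 2 remove [xcktj,nrv,zkbw] add [yzsgp,fbll,xhzlt] -> 12 lines: oplx btuw yzsgp fbll xhzlt jvzqp ixc lucmh wfkp kvg ugv csvu
Hunk 2: at line 1 remove [btuw] add [mki,ram,jplzm] -> 14 lines: oplx mki ram jplzm yzsgp fbll xhzlt jvzqp ixc lucmh wfkp kvg ugv csvu
Hunk 3: at line 5 remove [fbll,xhzlt] add [fpx] -> 13 lines: oplx mki ram jplzm yzsgp fpx jvzqp ixc lucmh wfkp kvg ugv csvu
Final line count: 13

Answer: 13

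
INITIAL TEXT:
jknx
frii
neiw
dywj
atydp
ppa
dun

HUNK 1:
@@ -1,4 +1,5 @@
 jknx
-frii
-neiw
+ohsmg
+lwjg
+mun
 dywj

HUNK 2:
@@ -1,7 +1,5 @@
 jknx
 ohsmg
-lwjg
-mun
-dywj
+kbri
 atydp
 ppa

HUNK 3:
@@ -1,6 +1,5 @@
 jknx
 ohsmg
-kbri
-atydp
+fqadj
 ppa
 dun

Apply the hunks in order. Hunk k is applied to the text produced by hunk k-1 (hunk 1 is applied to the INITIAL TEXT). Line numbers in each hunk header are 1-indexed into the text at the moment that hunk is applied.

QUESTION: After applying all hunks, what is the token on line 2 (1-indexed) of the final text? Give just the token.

Answer: ohsmg

Derivation:
Hunk 1: at line 1 remove [frii,neiw] add [ohsmg,lwjg,mun] -> 8 lines: jknx ohsmg lwjg mun dywj atydp ppa dun
Hunk 2: at line 1 remove [lwjg,mun,dywj] add [kbri] -> 6 lines: jknx ohsmg kbri atydp ppa dun
Hunk 3: at line 1 remove [kbri,atydp] add [fqadj] -> 5 lines: jknx ohsmg fqadj ppa dun
Final line 2: ohsmg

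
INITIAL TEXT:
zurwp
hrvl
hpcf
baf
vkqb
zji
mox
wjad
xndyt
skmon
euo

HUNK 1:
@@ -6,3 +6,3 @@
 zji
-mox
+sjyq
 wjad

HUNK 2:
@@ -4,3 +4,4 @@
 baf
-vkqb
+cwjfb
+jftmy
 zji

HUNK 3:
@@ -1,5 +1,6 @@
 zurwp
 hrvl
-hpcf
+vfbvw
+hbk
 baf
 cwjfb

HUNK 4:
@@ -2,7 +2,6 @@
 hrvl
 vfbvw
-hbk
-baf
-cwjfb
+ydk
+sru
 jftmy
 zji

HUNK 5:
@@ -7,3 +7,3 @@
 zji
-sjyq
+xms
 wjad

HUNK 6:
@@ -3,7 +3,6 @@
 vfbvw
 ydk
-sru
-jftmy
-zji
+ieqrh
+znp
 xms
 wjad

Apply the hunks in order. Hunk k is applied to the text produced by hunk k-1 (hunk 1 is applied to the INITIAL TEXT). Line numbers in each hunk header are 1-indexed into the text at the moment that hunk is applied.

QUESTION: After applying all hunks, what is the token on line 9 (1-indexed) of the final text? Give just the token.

Answer: xndyt

Derivation:
Hunk 1: at line 6 remove [mox] add [sjyq] -> 11 lines: zurwp hrvl hpcf baf vkqb zji sjyq wjad xndyt skmon euo
Hunk 2: at line 4 remove [vkqb] add [cwjfb,jftmy] -> 12 lines: zurwp hrvl hpcf baf cwjfb jftmy zji sjyq wjad xndyt skmon euo
Hunk 3: at line 1 remove [hpcf] add [vfbvw,hbk] -> 13 lines: zurwp hrvl vfbvw hbk baf cwjfb jftmy zji sjyq wjad xndyt skmon euo
Hunk 4: at line 2 remove [hbk,baf,cwjfb] add [ydk,sru] -> 12 lines: zurwp hrvl vfbvw ydk sru jftmy zji sjyq wjad xndyt skmon euo
Hunk 5: at line 7 remove [sjyq] add [xms] -> 12 lines: zurwp hrvl vfbvw ydk sru jftmy zji xms wjad xndyt skmon euo
Hunk 6: at line 3 remove [sru,jftmy,zji] add [ieqrh,znp] -> 11 lines: zurwp hrvl vfbvw ydk ieqrh znp xms wjad xndyt skmon euo
Final line 9: xndyt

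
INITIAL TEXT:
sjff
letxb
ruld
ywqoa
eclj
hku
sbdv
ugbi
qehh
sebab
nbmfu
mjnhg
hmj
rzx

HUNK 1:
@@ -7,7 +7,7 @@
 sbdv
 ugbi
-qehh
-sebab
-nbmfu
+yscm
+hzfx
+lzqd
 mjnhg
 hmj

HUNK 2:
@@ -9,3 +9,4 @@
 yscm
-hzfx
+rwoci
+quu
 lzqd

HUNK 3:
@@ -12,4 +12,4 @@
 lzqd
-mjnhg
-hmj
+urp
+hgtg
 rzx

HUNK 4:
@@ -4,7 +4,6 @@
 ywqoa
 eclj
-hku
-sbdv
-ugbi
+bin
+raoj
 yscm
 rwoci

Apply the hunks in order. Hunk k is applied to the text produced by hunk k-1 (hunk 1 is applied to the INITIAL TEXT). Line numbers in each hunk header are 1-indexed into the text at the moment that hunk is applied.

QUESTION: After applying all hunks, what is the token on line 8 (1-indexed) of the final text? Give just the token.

Answer: yscm

Derivation:
Hunk 1: at line 7 remove [qehh,sebab,nbmfu] add [yscm,hzfx,lzqd] -> 14 lines: sjff letxb ruld ywqoa eclj hku sbdv ugbi yscm hzfx lzqd mjnhg hmj rzx
Hunk 2: at line 9 remove [hzfx] add [rwoci,quu] -> 15 lines: sjff letxb ruld ywqoa eclj hku sbdv ugbi yscm rwoci quu lzqd mjnhg hmj rzx
Hunk 3: at line 12 remove [mjnhg,hmj] add [urp,hgtg] -> 15 lines: sjff letxb ruld ywqoa eclj hku sbdv ugbi yscm rwoci quu lzqd urp hgtg rzx
Hunk 4: at line 4 remove [hku,sbdv,ugbi] add [bin,raoj] -> 14 lines: sjff letxb ruld ywqoa eclj bin raoj yscm rwoci quu lzqd urp hgtg rzx
Final line 8: yscm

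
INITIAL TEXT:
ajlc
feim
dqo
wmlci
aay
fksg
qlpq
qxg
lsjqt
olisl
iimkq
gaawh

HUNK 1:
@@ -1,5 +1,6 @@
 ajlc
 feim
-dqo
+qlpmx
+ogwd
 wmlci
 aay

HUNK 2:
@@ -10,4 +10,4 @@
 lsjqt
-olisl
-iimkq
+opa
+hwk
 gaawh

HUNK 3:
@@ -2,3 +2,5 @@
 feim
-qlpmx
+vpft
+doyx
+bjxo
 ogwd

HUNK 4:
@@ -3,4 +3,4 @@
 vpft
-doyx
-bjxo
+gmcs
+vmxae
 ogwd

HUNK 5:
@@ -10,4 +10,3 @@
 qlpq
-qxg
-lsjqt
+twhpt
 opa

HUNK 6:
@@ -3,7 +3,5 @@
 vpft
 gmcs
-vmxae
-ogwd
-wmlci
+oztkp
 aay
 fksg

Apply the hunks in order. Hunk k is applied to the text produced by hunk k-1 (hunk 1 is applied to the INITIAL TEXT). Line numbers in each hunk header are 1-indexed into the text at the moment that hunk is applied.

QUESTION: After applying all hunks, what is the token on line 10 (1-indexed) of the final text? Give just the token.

Hunk 1: at line 1 remove [dqo] add [qlpmx,ogwd] -> 13 lines: ajlc feim qlpmx ogwd wmlci aay fksg qlpq qxg lsjqt olisl iimkq gaawh
Hunk 2: at line 10 remove [olisl,iimkq] add [opa,hwk] -> 13 lines: ajlc feim qlpmx ogwd wmlci aay fksg qlpq qxg lsjqt opa hwk gaawh
Hunk 3: at line 2 remove [qlpmx] add [vpft,doyx,bjxo] -> 15 lines: ajlc feim vpft doyx bjxo ogwd wmlci aay fksg qlpq qxg lsjqt opa hwk gaawh
Hunk 4: at line 3 remove [doyx,bjxo] add [gmcs,vmxae] -> 15 lines: ajlc feim vpft gmcs vmxae ogwd wmlci aay fksg qlpq qxg lsjqt opa hwk gaawh
Hunk 5: at line 10 remove [qxg,lsjqt] add [twhpt] -> 14 lines: ajlc feim vpft gmcs vmxae ogwd wmlci aay fksg qlpq twhpt opa hwk gaawh
Hunk 6: at line 3 remove [vmxae,ogwd,wmlci] add [oztkp] -> 12 lines: ajlc feim vpft gmcs oztkp aay fksg qlpq twhpt opa hwk gaawh
Final line 10: opa

Answer: opa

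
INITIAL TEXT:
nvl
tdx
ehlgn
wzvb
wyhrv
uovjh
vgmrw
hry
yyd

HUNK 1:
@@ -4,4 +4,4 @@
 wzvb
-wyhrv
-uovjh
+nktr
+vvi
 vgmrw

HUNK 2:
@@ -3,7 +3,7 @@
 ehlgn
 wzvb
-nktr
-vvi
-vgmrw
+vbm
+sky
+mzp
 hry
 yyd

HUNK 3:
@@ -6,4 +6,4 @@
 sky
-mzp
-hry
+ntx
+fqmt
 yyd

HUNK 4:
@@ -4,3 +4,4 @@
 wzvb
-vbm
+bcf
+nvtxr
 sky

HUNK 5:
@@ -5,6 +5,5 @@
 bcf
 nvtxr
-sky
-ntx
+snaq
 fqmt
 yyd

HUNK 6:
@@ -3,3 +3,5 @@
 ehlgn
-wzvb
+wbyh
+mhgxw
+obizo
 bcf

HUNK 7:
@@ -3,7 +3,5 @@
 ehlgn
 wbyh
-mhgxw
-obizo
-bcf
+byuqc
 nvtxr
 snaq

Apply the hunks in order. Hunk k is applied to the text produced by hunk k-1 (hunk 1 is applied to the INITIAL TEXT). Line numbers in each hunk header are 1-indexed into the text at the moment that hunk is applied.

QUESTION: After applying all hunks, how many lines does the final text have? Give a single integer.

Answer: 9

Derivation:
Hunk 1: at line 4 remove [wyhrv,uovjh] add [nktr,vvi] -> 9 lines: nvl tdx ehlgn wzvb nktr vvi vgmrw hry yyd
Hunk 2: at line 3 remove [nktr,vvi,vgmrw] add [vbm,sky,mzp] -> 9 lines: nvl tdx ehlgn wzvb vbm sky mzp hry yyd
Hunk 3: at line 6 remove [mzp,hry] add [ntx,fqmt] -> 9 lines: nvl tdx ehlgn wzvb vbm sky ntx fqmt yyd
Hunk 4: at line 4 remove [vbm] add [bcf,nvtxr] -> 10 lines: nvl tdx ehlgn wzvb bcf nvtxr sky ntx fqmt yyd
Hunk 5: at line 5 remove [sky,ntx] add [snaq] -> 9 lines: nvl tdx ehlgn wzvb bcf nvtxr snaq fqmt yyd
Hunk 6: at line 3 remove [wzvb] add [wbyh,mhgxw,obizo] -> 11 lines: nvl tdx ehlgn wbyh mhgxw obizo bcf nvtxr snaq fqmt yyd
Hunk 7: at line 3 remove [mhgxw,obizo,bcf] add [byuqc] -> 9 lines: nvl tdx ehlgn wbyh byuqc nvtxr snaq fqmt yyd
Final line count: 9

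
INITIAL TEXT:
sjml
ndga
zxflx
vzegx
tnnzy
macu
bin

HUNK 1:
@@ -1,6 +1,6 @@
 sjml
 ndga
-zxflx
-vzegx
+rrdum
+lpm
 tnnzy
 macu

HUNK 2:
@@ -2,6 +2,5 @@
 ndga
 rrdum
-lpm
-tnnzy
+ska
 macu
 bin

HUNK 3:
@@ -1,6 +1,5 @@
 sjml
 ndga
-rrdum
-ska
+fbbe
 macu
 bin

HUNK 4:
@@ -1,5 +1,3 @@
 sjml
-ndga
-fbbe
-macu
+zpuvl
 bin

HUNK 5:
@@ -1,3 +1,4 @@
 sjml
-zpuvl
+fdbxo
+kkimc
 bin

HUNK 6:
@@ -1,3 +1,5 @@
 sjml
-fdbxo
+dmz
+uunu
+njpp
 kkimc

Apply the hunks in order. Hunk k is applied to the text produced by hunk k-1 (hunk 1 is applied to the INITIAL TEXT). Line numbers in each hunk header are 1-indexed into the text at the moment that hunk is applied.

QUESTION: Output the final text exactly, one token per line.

Hunk 1: at line 1 remove [zxflx,vzegx] add [rrdum,lpm] -> 7 lines: sjml ndga rrdum lpm tnnzy macu bin
Hunk 2: at line 2 remove [lpm,tnnzy] add [ska] -> 6 lines: sjml ndga rrdum ska macu bin
Hunk 3: at line 1 remove [rrdum,ska] add [fbbe] -> 5 lines: sjml ndga fbbe macu bin
Hunk 4: at line 1 remove [ndga,fbbe,macu] add [zpuvl] -> 3 lines: sjml zpuvl bin
Hunk 5: at line 1 remove [zpuvl] add [fdbxo,kkimc] -> 4 lines: sjml fdbxo kkimc bin
Hunk 6: at line 1 remove [fdbxo] add [dmz,uunu,njpp] -> 6 lines: sjml dmz uunu njpp kkimc bin

Answer: sjml
dmz
uunu
njpp
kkimc
bin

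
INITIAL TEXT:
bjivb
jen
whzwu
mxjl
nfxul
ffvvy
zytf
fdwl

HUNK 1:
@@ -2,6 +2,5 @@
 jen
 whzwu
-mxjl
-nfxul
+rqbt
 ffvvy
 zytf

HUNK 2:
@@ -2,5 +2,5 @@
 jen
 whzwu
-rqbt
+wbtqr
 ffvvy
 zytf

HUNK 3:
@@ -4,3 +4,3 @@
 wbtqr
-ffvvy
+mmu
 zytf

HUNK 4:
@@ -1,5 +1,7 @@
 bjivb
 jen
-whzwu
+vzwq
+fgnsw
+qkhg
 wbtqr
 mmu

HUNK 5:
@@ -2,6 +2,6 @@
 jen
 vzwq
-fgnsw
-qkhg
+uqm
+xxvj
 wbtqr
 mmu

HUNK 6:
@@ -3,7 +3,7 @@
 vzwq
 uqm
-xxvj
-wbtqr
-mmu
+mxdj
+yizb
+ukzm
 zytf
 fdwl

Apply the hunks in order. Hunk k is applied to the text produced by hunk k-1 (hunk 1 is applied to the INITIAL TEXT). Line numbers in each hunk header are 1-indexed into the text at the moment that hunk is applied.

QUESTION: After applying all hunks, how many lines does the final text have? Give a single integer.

Hunk 1: at line 2 remove [mxjl,nfxul] add [rqbt] -> 7 lines: bjivb jen whzwu rqbt ffvvy zytf fdwl
Hunk 2: at line 2 remove [rqbt] add [wbtqr] -> 7 lines: bjivb jen whzwu wbtqr ffvvy zytf fdwl
Hunk 3: at line 4 remove [ffvvy] add [mmu] -> 7 lines: bjivb jen whzwu wbtqr mmu zytf fdwl
Hunk 4: at line 1 remove [whzwu] add [vzwq,fgnsw,qkhg] -> 9 lines: bjivb jen vzwq fgnsw qkhg wbtqr mmu zytf fdwl
Hunk 5: at line 2 remove [fgnsw,qkhg] add [uqm,xxvj] -> 9 lines: bjivb jen vzwq uqm xxvj wbtqr mmu zytf fdwl
Hunk 6: at line 3 remove [xxvj,wbtqr,mmu] add [mxdj,yizb,ukzm] -> 9 lines: bjivb jen vzwq uqm mxdj yizb ukzm zytf fdwl
Final line count: 9

Answer: 9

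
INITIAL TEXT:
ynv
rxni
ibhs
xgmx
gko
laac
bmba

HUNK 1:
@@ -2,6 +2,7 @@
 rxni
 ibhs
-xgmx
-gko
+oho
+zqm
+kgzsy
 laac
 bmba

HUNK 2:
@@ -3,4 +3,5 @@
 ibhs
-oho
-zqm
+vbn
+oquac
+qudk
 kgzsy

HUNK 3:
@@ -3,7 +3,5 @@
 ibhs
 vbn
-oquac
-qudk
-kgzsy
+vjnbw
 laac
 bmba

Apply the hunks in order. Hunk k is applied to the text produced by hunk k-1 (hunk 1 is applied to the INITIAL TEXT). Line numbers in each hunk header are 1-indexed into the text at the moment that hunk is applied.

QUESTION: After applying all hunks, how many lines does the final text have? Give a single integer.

Hunk 1: at line 2 remove [xgmx,gko] add [oho,zqm,kgzsy] -> 8 lines: ynv rxni ibhs oho zqm kgzsy laac bmba
Hunk 2: at line 3 remove [oho,zqm] add [vbn,oquac,qudk] -> 9 lines: ynv rxni ibhs vbn oquac qudk kgzsy laac bmba
Hunk 3: at line 3 remove [oquac,qudk,kgzsy] add [vjnbw] -> 7 lines: ynv rxni ibhs vbn vjnbw laac bmba
Final line count: 7

Answer: 7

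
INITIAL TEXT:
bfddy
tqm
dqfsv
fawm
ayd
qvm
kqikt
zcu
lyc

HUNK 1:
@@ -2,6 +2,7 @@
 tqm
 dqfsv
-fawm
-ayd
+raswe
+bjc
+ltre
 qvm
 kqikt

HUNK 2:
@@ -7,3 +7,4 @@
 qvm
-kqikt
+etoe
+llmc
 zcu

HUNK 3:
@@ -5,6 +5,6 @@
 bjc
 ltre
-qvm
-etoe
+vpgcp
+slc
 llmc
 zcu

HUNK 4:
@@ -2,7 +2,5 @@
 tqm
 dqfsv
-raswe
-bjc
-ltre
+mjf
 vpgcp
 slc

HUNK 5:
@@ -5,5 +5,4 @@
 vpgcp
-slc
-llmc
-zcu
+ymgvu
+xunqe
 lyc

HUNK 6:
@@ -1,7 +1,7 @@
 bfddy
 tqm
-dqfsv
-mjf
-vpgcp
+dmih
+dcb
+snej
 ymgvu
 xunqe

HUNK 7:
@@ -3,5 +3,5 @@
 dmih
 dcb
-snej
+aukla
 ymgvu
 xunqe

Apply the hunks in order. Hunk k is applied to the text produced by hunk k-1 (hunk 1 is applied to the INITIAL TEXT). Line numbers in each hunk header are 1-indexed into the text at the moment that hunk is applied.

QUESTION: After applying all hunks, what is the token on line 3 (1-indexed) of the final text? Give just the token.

Hunk 1: at line 2 remove [fawm,ayd] add [raswe,bjc,ltre] -> 10 lines: bfddy tqm dqfsv raswe bjc ltre qvm kqikt zcu lyc
Hunk 2: at line 7 remove [kqikt] add [etoe,llmc] -> 11 lines: bfddy tqm dqfsv raswe bjc ltre qvm etoe llmc zcu lyc
Hunk 3: at line 5 remove [qvm,etoe] add [vpgcp,slc] -> 11 lines: bfddy tqm dqfsv raswe bjc ltre vpgcp slc llmc zcu lyc
Hunk 4: at line 2 remove [raswe,bjc,ltre] add [mjf] -> 9 lines: bfddy tqm dqfsv mjf vpgcp slc llmc zcu lyc
Hunk 5: at line 5 remove [slc,llmc,zcu] add [ymgvu,xunqe] -> 8 lines: bfddy tqm dqfsv mjf vpgcp ymgvu xunqe lyc
Hunk 6: at line 1 remove [dqfsv,mjf,vpgcp] add [dmih,dcb,snej] -> 8 lines: bfddy tqm dmih dcb snej ymgvu xunqe lyc
Hunk 7: at line 3 remove [snej] add [aukla] -> 8 lines: bfddy tqm dmih dcb aukla ymgvu xunqe lyc
Final line 3: dmih

Answer: dmih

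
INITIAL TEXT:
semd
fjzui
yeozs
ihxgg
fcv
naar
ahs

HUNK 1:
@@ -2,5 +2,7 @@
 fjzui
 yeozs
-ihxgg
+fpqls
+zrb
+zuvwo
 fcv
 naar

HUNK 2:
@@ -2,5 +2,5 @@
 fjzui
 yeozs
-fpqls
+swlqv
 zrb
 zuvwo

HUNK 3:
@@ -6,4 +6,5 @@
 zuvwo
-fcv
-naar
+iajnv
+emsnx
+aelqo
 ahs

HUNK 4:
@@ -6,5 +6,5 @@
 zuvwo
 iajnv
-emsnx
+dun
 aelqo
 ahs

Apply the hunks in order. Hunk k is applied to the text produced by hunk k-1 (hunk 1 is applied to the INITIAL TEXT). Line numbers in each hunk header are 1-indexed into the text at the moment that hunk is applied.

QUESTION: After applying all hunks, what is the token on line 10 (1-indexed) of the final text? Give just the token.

Answer: ahs

Derivation:
Hunk 1: at line 2 remove [ihxgg] add [fpqls,zrb,zuvwo] -> 9 lines: semd fjzui yeozs fpqls zrb zuvwo fcv naar ahs
Hunk 2: at line 2 remove [fpqls] add [swlqv] -> 9 lines: semd fjzui yeozs swlqv zrb zuvwo fcv naar ahs
Hunk 3: at line 6 remove [fcv,naar] add [iajnv,emsnx,aelqo] -> 10 lines: semd fjzui yeozs swlqv zrb zuvwo iajnv emsnx aelqo ahs
Hunk 4: at line 6 remove [emsnx] add [dun] -> 10 lines: semd fjzui yeozs swlqv zrb zuvwo iajnv dun aelqo ahs
Final line 10: ahs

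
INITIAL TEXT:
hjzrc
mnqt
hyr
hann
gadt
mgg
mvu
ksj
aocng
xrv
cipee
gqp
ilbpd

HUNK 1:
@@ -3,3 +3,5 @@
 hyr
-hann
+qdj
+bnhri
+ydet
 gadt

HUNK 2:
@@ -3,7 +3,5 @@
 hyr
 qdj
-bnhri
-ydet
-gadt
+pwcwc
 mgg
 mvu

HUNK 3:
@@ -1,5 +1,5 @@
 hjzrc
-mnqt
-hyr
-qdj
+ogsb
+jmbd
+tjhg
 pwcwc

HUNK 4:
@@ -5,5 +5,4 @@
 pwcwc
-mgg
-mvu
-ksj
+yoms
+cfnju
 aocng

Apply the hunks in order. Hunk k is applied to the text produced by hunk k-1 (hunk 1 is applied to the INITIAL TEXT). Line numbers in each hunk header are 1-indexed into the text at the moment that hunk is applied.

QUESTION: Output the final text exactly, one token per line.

Hunk 1: at line 3 remove [hann] add [qdj,bnhri,ydet] -> 15 lines: hjzrc mnqt hyr qdj bnhri ydet gadt mgg mvu ksj aocng xrv cipee gqp ilbpd
Hunk 2: at line 3 remove [bnhri,ydet,gadt] add [pwcwc] -> 13 lines: hjzrc mnqt hyr qdj pwcwc mgg mvu ksj aocng xrv cipee gqp ilbpd
Hunk 3: at line 1 remove [mnqt,hyr,qdj] add [ogsb,jmbd,tjhg] -> 13 lines: hjzrc ogsb jmbd tjhg pwcwc mgg mvu ksj aocng xrv cipee gqp ilbpd
Hunk 4: at line 5 remove [mgg,mvu,ksj] add [yoms,cfnju] -> 12 lines: hjzrc ogsb jmbd tjhg pwcwc yoms cfnju aocng xrv cipee gqp ilbpd

Answer: hjzrc
ogsb
jmbd
tjhg
pwcwc
yoms
cfnju
aocng
xrv
cipee
gqp
ilbpd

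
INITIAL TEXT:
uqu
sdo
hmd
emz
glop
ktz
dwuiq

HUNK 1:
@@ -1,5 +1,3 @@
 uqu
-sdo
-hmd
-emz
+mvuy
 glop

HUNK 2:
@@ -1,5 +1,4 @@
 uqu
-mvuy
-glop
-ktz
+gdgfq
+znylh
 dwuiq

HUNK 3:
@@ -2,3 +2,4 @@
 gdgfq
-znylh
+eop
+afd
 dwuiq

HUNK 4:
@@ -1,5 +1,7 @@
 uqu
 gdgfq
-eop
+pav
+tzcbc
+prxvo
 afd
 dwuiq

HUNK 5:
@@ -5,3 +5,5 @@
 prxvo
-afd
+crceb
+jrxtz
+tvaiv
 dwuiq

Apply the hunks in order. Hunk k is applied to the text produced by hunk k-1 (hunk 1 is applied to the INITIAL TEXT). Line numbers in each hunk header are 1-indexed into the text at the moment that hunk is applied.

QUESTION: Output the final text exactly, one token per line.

Answer: uqu
gdgfq
pav
tzcbc
prxvo
crceb
jrxtz
tvaiv
dwuiq

Derivation:
Hunk 1: at line 1 remove [sdo,hmd,emz] add [mvuy] -> 5 lines: uqu mvuy glop ktz dwuiq
Hunk 2: at line 1 remove [mvuy,glop,ktz] add [gdgfq,znylh] -> 4 lines: uqu gdgfq znylh dwuiq
Hunk 3: at line 2 remove [znylh] add [eop,afd] -> 5 lines: uqu gdgfq eop afd dwuiq
Hunk 4: at line 1 remove [eop] add [pav,tzcbc,prxvo] -> 7 lines: uqu gdgfq pav tzcbc prxvo afd dwuiq
Hunk 5: at line 5 remove [afd] add [crceb,jrxtz,tvaiv] -> 9 lines: uqu gdgfq pav tzcbc prxvo crceb jrxtz tvaiv dwuiq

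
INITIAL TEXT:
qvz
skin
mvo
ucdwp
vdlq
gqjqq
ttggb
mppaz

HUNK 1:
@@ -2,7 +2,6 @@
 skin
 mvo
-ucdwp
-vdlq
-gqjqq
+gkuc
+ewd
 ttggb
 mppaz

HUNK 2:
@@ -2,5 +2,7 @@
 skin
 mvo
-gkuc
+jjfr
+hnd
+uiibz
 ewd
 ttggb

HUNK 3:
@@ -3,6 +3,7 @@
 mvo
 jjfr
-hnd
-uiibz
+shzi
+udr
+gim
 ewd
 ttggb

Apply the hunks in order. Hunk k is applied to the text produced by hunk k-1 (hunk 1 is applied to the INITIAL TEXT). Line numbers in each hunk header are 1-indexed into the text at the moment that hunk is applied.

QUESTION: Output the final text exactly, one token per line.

Hunk 1: at line 2 remove [ucdwp,vdlq,gqjqq] add [gkuc,ewd] -> 7 lines: qvz skin mvo gkuc ewd ttggb mppaz
Hunk 2: at line 2 remove [gkuc] add [jjfr,hnd,uiibz] -> 9 lines: qvz skin mvo jjfr hnd uiibz ewd ttggb mppaz
Hunk 3: at line 3 remove [hnd,uiibz] add [shzi,udr,gim] -> 10 lines: qvz skin mvo jjfr shzi udr gim ewd ttggb mppaz

Answer: qvz
skin
mvo
jjfr
shzi
udr
gim
ewd
ttggb
mppaz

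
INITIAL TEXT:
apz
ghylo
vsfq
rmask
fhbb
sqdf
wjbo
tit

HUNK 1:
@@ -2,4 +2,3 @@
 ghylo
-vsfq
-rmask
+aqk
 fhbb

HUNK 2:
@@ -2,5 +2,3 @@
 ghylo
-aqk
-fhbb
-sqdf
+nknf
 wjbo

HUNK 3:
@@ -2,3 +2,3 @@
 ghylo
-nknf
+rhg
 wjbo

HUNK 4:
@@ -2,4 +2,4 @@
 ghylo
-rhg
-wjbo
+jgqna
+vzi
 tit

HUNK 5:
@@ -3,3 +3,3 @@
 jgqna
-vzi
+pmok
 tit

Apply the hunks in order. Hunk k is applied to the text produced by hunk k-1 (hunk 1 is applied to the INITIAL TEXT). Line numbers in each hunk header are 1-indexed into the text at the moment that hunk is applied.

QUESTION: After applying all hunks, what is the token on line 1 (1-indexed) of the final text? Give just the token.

Hunk 1: at line 2 remove [vsfq,rmask] add [aqk] -> 7 lines: apz ghylo aqk fhbb sqdf wjbo tit
Hunk 2: at line 2 remove [aqk,fhbb,sqdf] add [nknf] -> 5 lines: apz ghylo nknf wjbo tit
Hunk 3: at line 2 remove [nknf] add [rhg] -> 5 lines: apz ghylo rhg wjbo tit
Hunk 4: at line 2 remove [rhg,wjbo] add [jgqna,vzi] -> 5 lines: apz ghylo jgqna vzi tit
Hunk 5: at line 3 remove [vzi] add [pmok] -> 5 lines: apz ghylo jgqna pmok tit
Final line 1: apz

Answer: apz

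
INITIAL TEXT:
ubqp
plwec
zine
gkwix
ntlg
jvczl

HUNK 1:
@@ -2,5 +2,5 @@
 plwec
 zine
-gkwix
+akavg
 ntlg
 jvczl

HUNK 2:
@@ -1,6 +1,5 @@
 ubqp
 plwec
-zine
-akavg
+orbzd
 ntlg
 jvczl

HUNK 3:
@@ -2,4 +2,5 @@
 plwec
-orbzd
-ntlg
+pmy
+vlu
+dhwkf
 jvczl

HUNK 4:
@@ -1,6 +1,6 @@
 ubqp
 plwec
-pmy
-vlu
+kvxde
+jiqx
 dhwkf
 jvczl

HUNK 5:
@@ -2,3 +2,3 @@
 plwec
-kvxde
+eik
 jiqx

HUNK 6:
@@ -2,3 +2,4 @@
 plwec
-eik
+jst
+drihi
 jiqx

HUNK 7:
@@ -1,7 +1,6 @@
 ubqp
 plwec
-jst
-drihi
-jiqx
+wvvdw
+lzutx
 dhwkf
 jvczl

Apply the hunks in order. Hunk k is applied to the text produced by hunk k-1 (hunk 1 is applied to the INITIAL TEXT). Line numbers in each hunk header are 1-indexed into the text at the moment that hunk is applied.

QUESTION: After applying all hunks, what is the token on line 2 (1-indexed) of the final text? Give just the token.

Hunk 1: at line 2 remove [gkwix] add [akavg] -> 6 lines: ubqp plwec zine akavg ntlg jvczl
Hunk 2: at line 1 remove [zine,akavg] add [orbzd] -> 5 lines: ubqp plwec orbzd ntlg jvczl
Hunk 3: at line 2 remove [orbzd,ntlg] add [pmy,vlu,dhwkf] -> 6 lines: ubqp plwec pmy vlu dhwkf jvczl
Hunk 4: at line 1 remove [pmy,vlu] add [kvxde,jiqx] -> 6 lines: ubqp plwec kvxde jiqx dhwkf jvczl
Hunk 5: at line 2 remove [kvxde] add [eik] -> 6 lines: ubqp plwec eik jiqx dhwkf jvczl
Hunk 6: at line 2 remove [eik] add [jst,drihi] -> 7 lines: ubqp plwec jst drihi jiqx dhwkf jvczl
Hunk 7: at line 1 remove [jst,drihi,jiqx] add [wvvdw,lzutx] -> 6 lines: ubqp plwec wvvdw lzutx dhwkf jvczl
Final line 2: plwec

Answer: plwec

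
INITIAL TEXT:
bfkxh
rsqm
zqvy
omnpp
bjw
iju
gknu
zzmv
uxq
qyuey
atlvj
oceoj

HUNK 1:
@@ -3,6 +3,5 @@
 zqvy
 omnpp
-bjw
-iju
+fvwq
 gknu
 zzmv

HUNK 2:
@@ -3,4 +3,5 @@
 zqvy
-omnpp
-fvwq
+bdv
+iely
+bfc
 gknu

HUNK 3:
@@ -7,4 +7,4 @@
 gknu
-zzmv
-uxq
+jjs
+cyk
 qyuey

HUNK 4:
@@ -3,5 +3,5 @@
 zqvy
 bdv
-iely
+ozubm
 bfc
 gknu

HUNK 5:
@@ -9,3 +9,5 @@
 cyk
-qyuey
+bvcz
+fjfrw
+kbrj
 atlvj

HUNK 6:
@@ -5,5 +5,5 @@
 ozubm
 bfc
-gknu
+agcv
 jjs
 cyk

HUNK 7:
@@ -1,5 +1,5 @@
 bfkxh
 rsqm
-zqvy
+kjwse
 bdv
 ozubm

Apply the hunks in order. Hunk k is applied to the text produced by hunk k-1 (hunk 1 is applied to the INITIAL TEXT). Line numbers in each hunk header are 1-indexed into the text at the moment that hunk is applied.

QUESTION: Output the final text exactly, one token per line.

Hunk 1: at line 3 remove [bjw,iju] add [fvwq] -> 11 lines: bfkxh rsqm zqvy omnpp fvwq gknu zzmv uxq qyuey atlvj oceoj
Hunk 2: at line 3 remove [omnpp,fvwq] add [bdv,iely,bfc] -> 12 lines: bfkxh rsqm zqvy bdv iely bfc gknu zzmv uxq qyuey atlvj oceoj
Hunk 3: at line 7 remove [zzmv,uxq] add [jjs,cyk] -> 12 lines: bfkxh rsqm zqvy bdv iely bfc gknu jjs cyk qyuey atlvj oceoj
Hunk 4: at line 3 remove [iely] add [ozubm] -> 12 lines: bfkxh rsqm zqvy bdv ozubm bfc gknu jjs cyk qyuey atlvj oceoj
Hunk 5: at line 9 remove [qyuey] add [bvcz,fjfrw,kbrj] -> 14 lines: bfkxh rsqm zqvy bdv ozubm bfc gknu jjs cyk bvcz fjfrw kbrj atlvj oceoj
Hunk 6: at line 5 remove [gknu] add [agcv] -> 14 lines: bfkxh rsqm zqvy bdv ozubm bfc agcv jjs cyk bvcz fjfrw kbrj atlvj oceoj
Hunk 7: at line 1 remove [zqvy] add [kjwse] -> 14 lines: bfkxh rsqm kjwse bdv ozubm bfc agcv jjs cyk bvcz fjfrw kbrj atlvj oceoj

Answer: bfkxh
rsqm
kjwse
bdv
ozubm
bfc
agcv
jjs
cyk
bvcz
fjfrw
kbrj
atlvj
oceoj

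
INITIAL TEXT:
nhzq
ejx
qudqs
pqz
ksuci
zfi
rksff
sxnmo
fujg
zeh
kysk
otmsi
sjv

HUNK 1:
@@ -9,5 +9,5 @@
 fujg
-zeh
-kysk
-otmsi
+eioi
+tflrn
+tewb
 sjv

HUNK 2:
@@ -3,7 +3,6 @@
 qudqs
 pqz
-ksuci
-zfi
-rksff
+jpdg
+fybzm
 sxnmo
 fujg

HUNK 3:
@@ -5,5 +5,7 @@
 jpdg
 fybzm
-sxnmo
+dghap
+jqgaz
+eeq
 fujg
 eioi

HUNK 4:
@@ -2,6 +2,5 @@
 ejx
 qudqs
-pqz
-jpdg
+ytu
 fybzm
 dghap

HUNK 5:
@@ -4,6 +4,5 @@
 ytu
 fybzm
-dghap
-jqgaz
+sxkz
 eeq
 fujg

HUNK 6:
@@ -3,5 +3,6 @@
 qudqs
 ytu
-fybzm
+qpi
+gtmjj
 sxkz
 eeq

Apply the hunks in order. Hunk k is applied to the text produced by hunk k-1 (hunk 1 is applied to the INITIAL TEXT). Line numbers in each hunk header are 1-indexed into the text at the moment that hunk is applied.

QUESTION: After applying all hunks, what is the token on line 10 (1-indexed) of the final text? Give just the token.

Answer: eioi

Derivation:
Hunk 1: at line 9 remove [zeh,kysk,otmsi] add [eioi,tflrn,tewb] -> 13 lines: nhzq ejx qudqs pqz ksuci zfi rksff sxnmo fujg eioi tflrn tewb sjv
Hunk 2: at line 3 remove [ksuci,zfi,rksff] add [jpdg,fybzm] -> 12 lines: nhzq ejx qudqs pqz jpdg fybzm sxnmo fujg eioi tflrn tewb sjv
Hunk 3: at line 5 remove [sxnmo] add [dghap,jqgaz,eeq] -> 14 lines: nhzq ejx qudqs pqz jpdg fybzm dghap jqgaz eeq fujg eioi tflrn tewb sjv
Hunk 4: at line 2 remove [pqz,jpdg] add [ytu] -> 13 lines: nhzq ejx qudqs ytu fybzm dghap jqgaz eeq fujg eioi tflrn tewb sjv
Hunk 5: at line 4 remove [dghap,jqgaz] add [sxkz] -> 12 lines: nhzq ejx qudqs ytu fybzm sxkz eeq fujg eioi tflrn tewb sjv
Hunk 6: at line 3 remove [fybzm] add [qpi,gtmjj] -> 13 lines: nhzq ejx qudqs ytu qpi gtmjj sxkz eeq fujg eioi tflrn tewb sjv
Final line 10: eioi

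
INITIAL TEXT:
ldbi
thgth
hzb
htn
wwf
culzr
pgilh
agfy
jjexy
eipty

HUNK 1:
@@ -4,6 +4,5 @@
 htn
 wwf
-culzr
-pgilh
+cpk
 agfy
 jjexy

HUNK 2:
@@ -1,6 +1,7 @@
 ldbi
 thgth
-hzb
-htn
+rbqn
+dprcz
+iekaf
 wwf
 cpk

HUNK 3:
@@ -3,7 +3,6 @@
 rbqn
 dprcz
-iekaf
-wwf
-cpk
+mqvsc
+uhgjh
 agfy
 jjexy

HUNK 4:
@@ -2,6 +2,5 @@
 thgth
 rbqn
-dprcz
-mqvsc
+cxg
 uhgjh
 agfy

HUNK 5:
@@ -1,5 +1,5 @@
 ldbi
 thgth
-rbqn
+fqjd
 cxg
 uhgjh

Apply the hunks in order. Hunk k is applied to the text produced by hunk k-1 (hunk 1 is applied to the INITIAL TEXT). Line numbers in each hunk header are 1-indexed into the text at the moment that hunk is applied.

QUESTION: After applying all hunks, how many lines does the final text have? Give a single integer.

Hunk 1: at line 4 remove [culzr,pgilh] add [cpk] -> 9 lines: ldbi thgth hzb htn wwf cpk agfy jjexy eipty
Hunk 2: at line 1 remove [hzb,htn] add [rbqn,dprcz,iekaf] -> 10 lines: ldbi thgth rbqn dprcz iekaf wwf cpk agfy jjexy eipty
Hunk 3: at line 3 remove [iekaf,wwf,cpk] add [mqvsc,uhgjh] -> 9 lines: ldbi thgth rbqn dprcz mqvsc uhgjh agfy jjexy eipty
Hunk 4: at line 2 remove [dprcz,mqvsc] add [cxg] -> 8 lines: ldbi thgth rbqn cxg uhgjh agfy jjexy eipty
Hunk 5: at line 1 remove [rbqn] add [fqjd] -> 8 lines: ldbi thgth fqjd cxg uhgjh agfy jjexy eipty
Final line count: 8

Answer: 8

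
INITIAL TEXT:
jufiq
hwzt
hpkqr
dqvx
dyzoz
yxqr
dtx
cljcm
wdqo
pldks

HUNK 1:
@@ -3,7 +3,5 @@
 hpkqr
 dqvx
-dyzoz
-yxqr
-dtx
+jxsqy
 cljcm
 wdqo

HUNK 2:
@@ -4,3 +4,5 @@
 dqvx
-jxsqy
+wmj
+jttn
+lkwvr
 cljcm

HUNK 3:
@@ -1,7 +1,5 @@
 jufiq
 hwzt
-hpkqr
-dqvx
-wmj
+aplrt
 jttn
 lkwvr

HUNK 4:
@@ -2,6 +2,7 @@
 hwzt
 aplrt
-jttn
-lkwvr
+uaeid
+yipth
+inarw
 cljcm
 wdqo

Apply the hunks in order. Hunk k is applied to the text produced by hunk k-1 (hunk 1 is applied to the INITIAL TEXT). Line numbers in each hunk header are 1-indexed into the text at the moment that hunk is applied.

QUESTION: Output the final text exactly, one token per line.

Hunk 1: at line 3 remove [dyzoz,yxqr,dtx] add [jxsqy] -> 8 lines: jufiq hwzt hpkqr dqvx jxsqy cljcm wdqo pldks
Hunk 2: at line 4 remove [jxsqy] add [wmj,jttn,lkwvr] -> 10 lines: jufiq hwzt hpkqr dqvx wmj jttn lkwvr cljcm wdqo pldks
Hunk 3: at line 1 remove [hpkqr,dqvx,wmj] add [aplrt] -> 8 lines: jufiq hwzt aplrt jttn lkwvr cljcm wdqo pldks
Hunk 4: at line 2 remove [jttn,lkwvr] add [uaeid,yipth,inarw] -> 9 lines: jufiq hwzt aplrt uaeid yipth inarw cljcm wdqo pldks

Answer: jufiq
hwzt
aplrt
uaeid
yipth
inarw
cljcm
wdqo
pldks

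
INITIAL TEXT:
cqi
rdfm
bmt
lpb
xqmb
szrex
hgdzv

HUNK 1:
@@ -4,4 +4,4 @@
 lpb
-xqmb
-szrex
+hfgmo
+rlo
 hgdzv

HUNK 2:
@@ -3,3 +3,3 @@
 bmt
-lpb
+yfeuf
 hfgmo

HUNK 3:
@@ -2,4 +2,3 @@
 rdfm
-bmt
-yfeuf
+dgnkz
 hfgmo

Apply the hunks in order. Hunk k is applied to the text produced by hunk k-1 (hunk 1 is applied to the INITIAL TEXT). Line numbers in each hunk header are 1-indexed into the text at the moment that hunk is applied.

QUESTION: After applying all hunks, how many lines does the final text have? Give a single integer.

Answer: 6

Derivation:
Hunk 1: at line 4 remove [xqmb,szrex] add [hfgmo,rlo] -> 7 lines: cqi rdfm bmt lpb hfgmo rlo hgdzv
Hunk 2: at line 3 remove [lpb] add [yfeuf] -> 7 lines: cqi rdfm bmt yfeuf hfgmo rlo hgdzv
Hunk 3: at line 2 remove [bmt,yfeuf] add [dgnkz] -> 6 lines: cqi rdfm dgnkz hfgmo rlo hgdzv
Final line count: 6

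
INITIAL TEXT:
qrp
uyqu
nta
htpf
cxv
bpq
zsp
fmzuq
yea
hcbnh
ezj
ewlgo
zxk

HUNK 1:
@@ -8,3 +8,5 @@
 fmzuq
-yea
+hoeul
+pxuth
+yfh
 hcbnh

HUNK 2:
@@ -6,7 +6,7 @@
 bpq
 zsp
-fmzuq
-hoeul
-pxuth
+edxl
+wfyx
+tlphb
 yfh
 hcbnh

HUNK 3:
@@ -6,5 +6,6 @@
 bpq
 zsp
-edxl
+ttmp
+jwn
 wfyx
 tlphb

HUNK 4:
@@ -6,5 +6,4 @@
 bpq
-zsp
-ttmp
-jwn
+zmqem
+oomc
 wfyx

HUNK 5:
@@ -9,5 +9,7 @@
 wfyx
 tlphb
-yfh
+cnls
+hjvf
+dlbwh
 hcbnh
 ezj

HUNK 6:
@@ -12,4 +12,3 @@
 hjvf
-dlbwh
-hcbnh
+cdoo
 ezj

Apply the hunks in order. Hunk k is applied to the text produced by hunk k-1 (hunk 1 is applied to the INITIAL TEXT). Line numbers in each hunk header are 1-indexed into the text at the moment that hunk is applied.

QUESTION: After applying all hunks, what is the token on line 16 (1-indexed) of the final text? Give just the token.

Hunk 1: at line 8 remove [yea] add [hoeul,pxuth,yfh] -> 15 lines: qrp uyqu nta htpf cxv bpq zsp fmzuq hoeul pxuth yfh hcbnh ezj ewlgo zxk
Hunk 2: at line 6 remove [fmzuq,hoeul,pxuth] add [edxl,wfyx,tlphb] -> 15 lines: qrp uyqu nta htpf cxv bpq zsp edxl wfyx tlphb yfh hcbnh ezj ewlgo zxk
Hunk 3: at line 6 remove [edxl] add [ttmp,jwn] -> 16 lines: qrp uyqu nta htpf cxv bpq zsp ttmp jwn wfyx tlphb yfh hcbnh ezj ewlgo zxk
Hunk 4: at line 6 remove [zsp,ttmp,jwn] add [zmqem,oomc] -> 15 lines: qrp uyqu nta htpf cxv bpq zmqem oomc wfyx tlphb yfh hcbnh ezj ewlgo zxk
Hunk 5: at line 9 remove [yfh] add [cnls,hjvf,dlbwh] -> 17 lines: qrp uyqu nta htpf cxv bpq zmqem oomc wfyx tlphb cnls hjvf dlbwh hcbnh ezj ewlgo zxk
Hunk 6: at line 12 remove [dlbwh,hcbnh] add [cdoo] -> 16 lines: qrp uyqu nta htpf cxv bpq zmqem oomc wfyx tlphb cnls hjvf cdoo ezj ewlgo zxk
Final line 16: zxk

Answer: zxk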